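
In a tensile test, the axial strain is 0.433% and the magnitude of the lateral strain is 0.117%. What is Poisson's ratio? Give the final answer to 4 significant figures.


nu = -epsilon_lat / epsilon_axial
Lateral strain is contraction (negative), so using magnitudes:
nu = 0.117 / 0.433
nu = 0.2702


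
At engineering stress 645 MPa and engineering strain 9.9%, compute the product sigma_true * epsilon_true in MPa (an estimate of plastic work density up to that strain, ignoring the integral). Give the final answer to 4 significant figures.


sigma_true = sigma_eng * (1 + epsilon_eng)
sigma_true = 645 * (1 + 0.099) = 708.855 MPa
epsilon_true = ln(1 + epsilon_eng)
epsilon_true = ln(1 + 0.099) = 0.0944007
sigma_true * epsilon_true = 708.855 * 0.0944007 = 66.92 MPa


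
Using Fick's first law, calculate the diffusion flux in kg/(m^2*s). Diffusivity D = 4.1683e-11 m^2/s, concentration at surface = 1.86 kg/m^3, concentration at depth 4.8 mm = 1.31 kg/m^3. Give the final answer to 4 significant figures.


J = -D * (dC/dx) = D * (C1 - C2) / dx
J = 4.1683e-11 * (1.86 - 1.31) / 4.8e-03
J = 4.776e-09 kg/(m^2*s)


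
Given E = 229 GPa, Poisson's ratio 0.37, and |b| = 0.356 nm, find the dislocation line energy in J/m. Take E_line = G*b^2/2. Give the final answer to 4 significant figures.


Step 1: G = E / (2*(1+nu))
G = 229 / (2*(1+0.37)) = 83.5766 GPa = 8.35766e+10 Pa
Step 2: E_line = G*b^2/2
b = 0.356 nm = 3.56e-10 m
E_line = 0.5 * 8.35766e+10 * (3.56e-10)^2 = 5.296e-09 J/m


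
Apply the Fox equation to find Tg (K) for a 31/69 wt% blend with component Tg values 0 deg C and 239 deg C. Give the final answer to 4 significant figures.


1/Tg = w1/Tg1 + w2/Tg2 (in Kelvin)
Tg1 = 273.15 K, Tg2 = 512.15 K
1/Tg = 0.31/273.15 + 0.69/512.15
Tg = 402.9 K


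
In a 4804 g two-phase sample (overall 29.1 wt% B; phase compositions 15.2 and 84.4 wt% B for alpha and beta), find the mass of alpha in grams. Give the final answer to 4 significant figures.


f_alpha = (C_beta - C0) / (C_beta - C_alpha)
f_alpha = (84.4 - 29.1) / (84.4 - 15.2) = 0.799133
m_alpha = f_alpha * m_total = 0.799133 * 4804 = 3839 g


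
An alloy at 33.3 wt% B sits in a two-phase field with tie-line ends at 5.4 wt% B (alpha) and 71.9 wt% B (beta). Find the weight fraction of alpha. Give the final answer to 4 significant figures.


f_alpha = (C_beta - C0) / (C_beta - C_alpha)
f_alpha = (71.9 - 33.3) / (71.9 - 5.4)
f_alpha = 0.5805


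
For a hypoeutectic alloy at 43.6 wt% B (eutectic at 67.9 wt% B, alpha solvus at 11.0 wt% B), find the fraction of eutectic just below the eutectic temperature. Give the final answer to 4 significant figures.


f_primary = (C_e - C0) / (C_e - C_alpha_max)
f_primary = (67.9 - 43.6) / (67.9 - 11.0)
f_primary = 0.427065
f_eutectic = 1 - 0.427065 = 0.5729


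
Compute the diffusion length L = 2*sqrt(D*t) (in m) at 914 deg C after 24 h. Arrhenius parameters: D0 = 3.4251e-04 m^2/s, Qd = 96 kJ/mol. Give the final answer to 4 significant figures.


Step 1: D = D0 * exp(-Qd/(R*T))
T = 1187.15 K
D = 3.4251e-04 * exp(-96e3 / (8.314 * 1187.15)) = 2.04417e-08 m^2/s
Step 2: L = 2*sqrt(D*t)
t = 24 h = 86400 s
L = 2*sqrt(2.04417e-08 * 86400) = 0.08405 m


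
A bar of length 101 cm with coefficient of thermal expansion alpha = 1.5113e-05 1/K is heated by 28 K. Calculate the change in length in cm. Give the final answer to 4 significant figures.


dL = L0 * alpha * dT
dL = 101 * 1.5113e-05 * 28
dL = 0.04274 cm


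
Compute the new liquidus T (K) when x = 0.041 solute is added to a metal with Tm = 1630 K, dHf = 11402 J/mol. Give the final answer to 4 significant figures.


dT = R*Tm^2*x / dHf
dT = 8.314 * 1630^2 * 0.041 / 11402
dT = 79.4306 K
T_new = 1630 - 79.4306 = 1551 K


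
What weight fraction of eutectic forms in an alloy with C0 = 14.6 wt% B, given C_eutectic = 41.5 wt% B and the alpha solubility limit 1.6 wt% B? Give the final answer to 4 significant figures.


f_primary = (C_e - C0) / (C_e - C_alpha_max)
f_primary = (41.5 - 14.6) / (41.5 - 1.6)
f_primary = 0.674185
f_eutectic = 1 - 0.674185 = 0.3258


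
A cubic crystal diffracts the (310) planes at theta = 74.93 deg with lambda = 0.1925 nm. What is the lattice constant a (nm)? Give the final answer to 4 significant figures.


d = lambda / (2*sin(theta))
d = 0.1925 / (2*sin(74.93 deg))
d = 0.099678 nm
a = d * sqrt(h^2+k^2+l^2) = 0.099678 * sqrt(10)
a = 0.3152 nm


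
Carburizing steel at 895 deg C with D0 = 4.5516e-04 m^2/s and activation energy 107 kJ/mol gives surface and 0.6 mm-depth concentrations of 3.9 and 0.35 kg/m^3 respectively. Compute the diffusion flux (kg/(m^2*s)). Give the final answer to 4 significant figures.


Step 1: D = D0 * exp(-Qd/(R*T))
T = 895 + 273.15 = 1168.15 K
D = 4.5516e-04 * exp(-107e3 / (8.314 * 1168.15)) = 7.47157e-09 m^2/s
Step 2: J = D * (C1 - C2) / dx
J = 7.47157e-09 * (3.9 - 0.35) / 6e-04
J = 4.421e-05 kg/(m^2*s)


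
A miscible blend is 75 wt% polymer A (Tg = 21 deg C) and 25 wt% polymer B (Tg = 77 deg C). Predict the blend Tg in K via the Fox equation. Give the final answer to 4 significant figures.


1/Tg = w1/Tg1 + w2/Tg2 (in Kelvin)
Tg1 = 294.15 K, Tg2 = 350.15 K
1/Tg = 0.75/294.15 + 0.25/350.15
Tg = 306.4 K


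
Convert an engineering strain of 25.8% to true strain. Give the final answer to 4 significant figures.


epsilon_true = ln(1 + epsilon_eng)
epsilon_true = ln(1 + 0.258)
epsilon_true = 0.2295


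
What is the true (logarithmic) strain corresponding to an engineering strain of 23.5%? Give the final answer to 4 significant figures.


epsilon_true = ln(1 + epsilon_eng)
epsilon_true = ln(1 + 0.235)
epsilon_true = 0.2111


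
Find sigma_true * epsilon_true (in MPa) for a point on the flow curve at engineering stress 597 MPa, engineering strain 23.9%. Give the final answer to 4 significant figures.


sigma_true = sigma_eng * (1 + epsilon_eng)
sigma_true = 597 * (1 + 0.239) = 739.683 MPa
epsilon_true = ln(1 + epsilon_eng)
epsilon_true = ln(1 + 0.239) = 0.214305
sigma_true * epsilon_true = 739.683 * 0.214305 = 158.5 MPa


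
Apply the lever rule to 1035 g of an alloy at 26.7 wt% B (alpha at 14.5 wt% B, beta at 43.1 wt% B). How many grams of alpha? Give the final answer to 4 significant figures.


f_alpha = (C_beta - C0) / (C_beta - C_alpha)
f_alpha = (43.1 - 26.7) / (43.1 - 14.5) = 0.573427
m_alpha = f_alpha * m_total = 0.573427 * 1035 = 593.5 g


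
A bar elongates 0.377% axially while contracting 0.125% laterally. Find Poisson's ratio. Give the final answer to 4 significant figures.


nu = -epsilon_lat / epsilon_axial
Lateral strain is contraction (negative), so using magnitudes:
nu = 0.125 / 0.377
nu = 0.3316


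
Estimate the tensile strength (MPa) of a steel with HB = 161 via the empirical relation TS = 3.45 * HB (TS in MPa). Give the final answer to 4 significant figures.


TS (MPa) = 3.45 * HB
TS = 3.45 * 161
TS = 555.5 MPa


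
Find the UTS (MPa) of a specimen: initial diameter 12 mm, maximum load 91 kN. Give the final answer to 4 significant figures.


A0 = pi*(d/2)^2 = pi*(12/2)^2 = 113.097 mm^2
UTS = F_max / A0 = 91*1000 / 113.097
UTS = 804.6 MPa


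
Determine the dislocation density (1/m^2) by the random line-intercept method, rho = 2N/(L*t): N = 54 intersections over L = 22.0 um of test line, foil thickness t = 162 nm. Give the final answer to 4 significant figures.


rho = 2N / (L * t)
L = 22.0 um = 2.2e-05 m, t = 162 nm = 1.62e-07 m
rho = 2 * 54 / (2.2e-05 * 1.62e-07)
rho = 3.03e+13 1/m^2


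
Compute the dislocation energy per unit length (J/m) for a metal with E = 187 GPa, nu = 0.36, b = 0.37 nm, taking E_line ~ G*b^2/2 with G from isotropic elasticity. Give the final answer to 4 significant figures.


Step 1: G = E / (2*(1+nu))
G = 187 / (2*(1+0.36)) = 68.75 GPa = 6.875e+10 Pa
Step 2: E_line = G*b^2/2
b = 0.37 nm = 3.7e-10 m
E_line = 0.5 * 6.875e+10 * (3.7e-10)^2 = 4.706e-09 J/m


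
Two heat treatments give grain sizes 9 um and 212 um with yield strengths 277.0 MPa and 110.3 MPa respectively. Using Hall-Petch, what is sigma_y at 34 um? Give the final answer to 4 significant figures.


sigma_y = sigma0 + k / sqrt(d)
1/sqrt(d1) = 1/sqrt(9e-06) = 333.333;  1/sqrt(d2) = 68.6803
k = (sigma1 - sigma2) / (1/sqrt(d1) - 1/sqrt(d2)) = (277.0 - 110.3) / (333.333 - 68.6803) = 0.629881 MPa*m^0.5
sigma0 = sigma1 - k/sqrt(d1) = 277.0 - 0.629881*333.333 = 67.0396 MPa
sigma_y(d3) = 67.0396 + 0.629881 / sqrt(3.4e-05) = 175.1 MPa


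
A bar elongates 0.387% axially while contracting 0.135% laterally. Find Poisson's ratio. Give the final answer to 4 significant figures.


nu = -epsilon_lat / epsilon_axial
Lateral strain is contraction (negative), so using magnitudes:
nu = 0.135 / 0.387
nu = 0.3488


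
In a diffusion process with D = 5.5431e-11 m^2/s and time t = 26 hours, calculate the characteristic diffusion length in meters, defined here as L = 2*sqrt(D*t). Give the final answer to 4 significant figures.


t = 26 hr = 93600 s
Diffusion length = 2*sqrt(D*t)
= 2*sqrt(5.5431e-11 * 93600)
= 4.556e-03 m


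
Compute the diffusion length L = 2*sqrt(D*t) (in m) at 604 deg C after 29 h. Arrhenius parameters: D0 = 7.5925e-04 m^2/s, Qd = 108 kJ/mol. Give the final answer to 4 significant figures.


Step 1: D = D0 * exp(-Qd/(R*T))
T = 877.15 K
D = 7.5925e-04 * exp(-108e3 / (8.314 * 877.15)) = 2.81001e-10 m^2/s
Step 2: L = 2*sqrt(D*t)
t = 29 h = 104400 s
L = 2*sqrt(2.81001e-10 * 104400) = 0.01083 m


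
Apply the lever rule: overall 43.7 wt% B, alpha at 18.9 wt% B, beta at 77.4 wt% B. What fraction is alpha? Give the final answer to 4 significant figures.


f_alpha = (C_beta - C0) / (C_beta - C_alpha)
f_alpha = (77.4 - 43.7) / (77.4 - 18.9)
f_alpha = 0.5761


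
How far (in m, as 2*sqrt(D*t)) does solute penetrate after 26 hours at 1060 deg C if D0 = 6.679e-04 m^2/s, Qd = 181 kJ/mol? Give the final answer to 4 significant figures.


Step 1: D = D0 * exp(-Qd/(R*T))
T = 1333.15 K
D = 6.679e-04 * exp(-181e3 / (8.314 * 1333.15)) = 5.40291e-11 m^2/s
Step 2: L = 2*sqrt(D*t)
t = 26 h = 93600 s
L = 2*sqrt(5.40291e-11 * 93600) = 4.498e-03 m


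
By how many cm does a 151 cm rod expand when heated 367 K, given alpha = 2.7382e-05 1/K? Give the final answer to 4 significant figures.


dL = L0 * alpha * dT
dL = 151 * 2.7382e-05 * 367
dL = 1.517 cm


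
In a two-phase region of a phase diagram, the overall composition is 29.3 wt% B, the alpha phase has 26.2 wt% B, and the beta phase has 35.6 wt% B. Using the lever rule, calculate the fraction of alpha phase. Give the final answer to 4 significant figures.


f_alpha = (C_beta - C0) / (C_beta - C_alpha)
f_alpha = (35.6 - 29.3) / (35.6 - 26.2)
f_alpha = 0.6702


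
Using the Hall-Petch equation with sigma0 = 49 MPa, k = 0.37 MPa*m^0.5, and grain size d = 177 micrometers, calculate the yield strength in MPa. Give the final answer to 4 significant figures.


sigma_y = sigma0 + k / sqrt(d)
d = 177 um = 1.77e-04 m
sigma_y = 49 + 0.37 / sqrt(1.77e-04)
sigma_y = 76.81 MPa


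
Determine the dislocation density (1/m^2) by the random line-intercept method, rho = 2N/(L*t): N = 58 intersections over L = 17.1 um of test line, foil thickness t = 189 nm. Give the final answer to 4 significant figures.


rho = 2N / (L * t)
L = 17.1 um = 1.71e-05 m, t = 189 nm = 1.89e-07 m
rho = 2 * 58 / (1.71e-05 * 1.89e-07)
rho = 3.589e+13 1/m^2


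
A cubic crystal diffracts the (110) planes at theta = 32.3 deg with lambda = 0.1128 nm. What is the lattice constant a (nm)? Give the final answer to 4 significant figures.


d = lambda / (2*sin(theta))
d = 0.1128 / (2*sin(32.3 deg))
d = 0.105548 nm
a = d * sqrt(h^2+k^2+l^2) = 0.105548 * sqrt(2)
a = 0.1493 nm


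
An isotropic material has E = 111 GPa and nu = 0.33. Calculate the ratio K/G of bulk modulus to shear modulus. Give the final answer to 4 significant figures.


G = E / (2*(1+nu))
G = 111 / (2*(1+0.33)) = 41.7293 GPa
K = E / (3*(1-2*nu))
K = 111 / (3*(1-2*0.33)) = 108.824 GPa
K/G = 108.824 / 41.7293 = 2.608


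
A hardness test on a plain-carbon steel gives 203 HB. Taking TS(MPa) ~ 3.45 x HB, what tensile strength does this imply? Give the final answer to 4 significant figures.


TS (MPa) = 3.45 * HB
TS = 3.45 * 203
TS = 700.4 MPa


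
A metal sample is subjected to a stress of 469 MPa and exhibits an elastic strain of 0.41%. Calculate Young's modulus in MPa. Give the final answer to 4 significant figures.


E = sigma / epsilon
epsilon = 0.41% = 4.1e-03
E = 469 / 4.1e-03
E = 114400 MPa


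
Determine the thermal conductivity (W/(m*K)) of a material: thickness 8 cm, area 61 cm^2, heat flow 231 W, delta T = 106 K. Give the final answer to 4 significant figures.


k = Q*L / (A*dT)
L = 0.08 m, A = 6.1e-03 m^2
k = 231 * 0.08 / (6.1e-03 * 106)
k = 28.58 W/(m*K)


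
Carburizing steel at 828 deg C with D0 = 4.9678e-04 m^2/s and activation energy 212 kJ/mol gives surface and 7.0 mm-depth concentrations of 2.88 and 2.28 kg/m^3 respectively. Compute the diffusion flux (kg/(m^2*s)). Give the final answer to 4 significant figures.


Step 1: D = D0 * exp(-Qd/(R*T))
T = 828 + 273.15 = 1101.15 K
D = 4.9678e-04 * exp(-212e3 / (8.314 * 1101.15)) = 4.35788e-14 m^2/s
Step 2: J = D * (C1 - C2) / dx
J = 4.35788e-14 * (2.88 - 2.28) / 7e-03
J = 3.735e-12 kg/(m^2*s)


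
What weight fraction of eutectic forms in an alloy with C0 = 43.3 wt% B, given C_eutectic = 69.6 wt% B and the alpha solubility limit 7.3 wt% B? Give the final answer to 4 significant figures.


f_primary = (C_e - C0) / (C_e - C_alpha_max)
f_primary = (69.6 - 43.3) / (69.6 - 7.3)
f_primary = 0.422151
f_eutectic = 1 - 0.422151 = 0.5778


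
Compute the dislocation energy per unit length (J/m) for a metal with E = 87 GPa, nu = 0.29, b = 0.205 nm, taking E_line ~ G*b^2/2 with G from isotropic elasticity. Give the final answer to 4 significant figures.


Step 1: G = E / (2*(1+nu))
G = 87 / (2*(1+0.29)) = 33.7209 GPa = 3.37209e+10 Pa
Step 2: E_line = G*b^2/2
b = 0.205 nm = 2.05e-10 m
E_line = 0.5 * 3.37209e+10 * (2.05e-10)^2 = 7.086e-10 J/m


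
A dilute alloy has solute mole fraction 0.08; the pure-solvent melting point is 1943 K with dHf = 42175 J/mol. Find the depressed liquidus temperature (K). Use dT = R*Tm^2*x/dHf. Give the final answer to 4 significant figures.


dT = R*Tm^2*x / dHf
dT = 8.314 * 1943^2 * 0.08 / 42175
dT = 59.5375 K
T_new = 1943 - 59.5375 = 1883 K


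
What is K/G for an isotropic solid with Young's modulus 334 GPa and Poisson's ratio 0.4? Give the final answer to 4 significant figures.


G = E / (2*(1+nu))
G = 334 / (2*(1+0.4)) = 119.286 GPa
K = E / (3*(1-2*nu))
K = 334 / (3*(1-2*0.4)) = 556.667 GPa
K/G = 556.667 / 119.286 = 4.667


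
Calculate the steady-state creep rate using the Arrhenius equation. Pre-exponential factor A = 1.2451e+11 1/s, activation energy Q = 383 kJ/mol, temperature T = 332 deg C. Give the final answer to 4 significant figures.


rate = A * exp(-Q / (R*T))
T = 332 + 273.15 = 605.15 K
rate = 1.2451e+11 * exp(-383e3 / (8.314 * 605.15))
rate = 1.083e-22 1/s


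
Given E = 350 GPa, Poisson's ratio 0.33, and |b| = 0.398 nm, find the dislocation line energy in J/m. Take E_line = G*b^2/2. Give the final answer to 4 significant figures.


Step 1: G = E / (2*(1+nu))
G = 350 / (2*(1+0.33)) = 131.579 GPa = 1.31579e+11 Pa
Step 2: E_line = G*b^2/2
b = 0.398 nm = 3.98e-10 m
E_line = 0.5 * 1.31579e+11 * (3.98e-10)^2 = 1.042e-08 J/m


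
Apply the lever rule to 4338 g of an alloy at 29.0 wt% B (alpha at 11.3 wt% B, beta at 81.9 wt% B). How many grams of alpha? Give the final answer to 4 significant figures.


f_alpha = (C_beta - C0) / (C_beta - C_alpha)
f_alpha = (81.9 - 29.0) / (81.9 - 11.3) = 0.749292
m_alpha = f_alpha * m_total = 0.749292 * 4338 = 3250 g


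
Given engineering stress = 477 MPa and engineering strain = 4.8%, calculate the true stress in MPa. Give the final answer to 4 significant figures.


sigma_true = sigma_eng * (1 + epsilon_eng)
sigma_true = 477 * (1 + 0.048)
sigma_true = 499.9 MPa


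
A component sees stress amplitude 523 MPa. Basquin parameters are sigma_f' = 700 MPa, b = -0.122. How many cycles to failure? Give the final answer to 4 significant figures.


sigma_a = sigma_f' * (2*Nf)^b
2*Nf = (sigma_a / sigma_f')^(1/b)
2*Nf = (523 / 700)^(1/-0.122)
2*Nf = 10.9062
Nf = 5.453 cycles


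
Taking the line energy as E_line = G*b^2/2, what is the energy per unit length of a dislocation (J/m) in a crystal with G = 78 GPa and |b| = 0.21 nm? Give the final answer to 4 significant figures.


E = G*b^2/2
b = 0.21 nm = 2.1e-10 m
G = 78 GPa = 7.8e+10 Pa
E = 0.5 * 7.8e+10 * (2.1e-10)^2
E = 1.72e-09 J/m


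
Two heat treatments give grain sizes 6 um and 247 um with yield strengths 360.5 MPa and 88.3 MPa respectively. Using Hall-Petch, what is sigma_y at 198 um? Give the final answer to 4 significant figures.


sigma_y = sigma0 + k / sqrt(d)
1/sqrt(d1) = 1/sqrt(6e-06) = 408.248;  1/sqrt(d2) = 63.6285
k = (sigma1 - sigma2) / (1/sqrt(d1) - 1/sqrt(d2)) = (360.5 - 88.3) / (408.248 - 63.6285) = 0.789856 MPa*m^0.5
sigma0 = sigma1 - k/sqrt(d1) = 360.5 - 0.789856*408.248 = 38.0427 MPa
sigma_y(d3) = 38.0427 + 0.789856 / sqrt(1.98e-04) = 94.18 MPa


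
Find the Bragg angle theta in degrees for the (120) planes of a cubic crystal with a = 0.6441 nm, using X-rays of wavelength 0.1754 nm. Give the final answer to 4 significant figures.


d = a / sqrt(h^2+k^2+l^2)
d = 0.6441 / sqrt(5) = 0.28805 nm
lambda = 2*d*sin(theta)  =>  sin(theta) = lambda / (2*d)
sin(theta) = 0.1754 / (2 * 0.28805) = 0.304461
theta = 17.73 deg


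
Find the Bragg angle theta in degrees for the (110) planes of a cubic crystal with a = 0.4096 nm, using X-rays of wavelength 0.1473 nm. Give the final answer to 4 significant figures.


d = a / sqrt(h^2+k^2+l^2)
d = 0.4096 / sqrt(2) = 0.289631 nm
lambda = 2*d*sin(theta)  =>  sin(theta) = lambda / (2*d)
sin(theta) = 0.1473 / (2 * 0.289631) = 0.254289
theta = 14.73 deg


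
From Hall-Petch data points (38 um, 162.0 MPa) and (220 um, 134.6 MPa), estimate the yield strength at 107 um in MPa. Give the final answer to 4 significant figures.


sigma_y = sigma0 + k / sqrt(d)
1/sqrt(d1) = 1/sqrt(3.8e-05) = 162.221;  1/sqrt(d2) = 67.42
k = (sigma1 - sigma2) / (1/sqrt(d1) - 1/sqrt(d2)) = (162.0 - 134.6) / (162.221 - 67.42) = 0.289025 MPa*m^0.5
sigma0 = sigma1 - k/sqrt(d1) = 162.0 - 0.289025*162.221 = 115.114 MPa
sigma_y(d3) = 115.114 + 0.289025 / sqrt(1.07e-04) = 143.1 MPa


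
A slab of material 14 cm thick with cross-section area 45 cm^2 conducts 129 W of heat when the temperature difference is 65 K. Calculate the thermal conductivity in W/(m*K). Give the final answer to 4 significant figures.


k = Q*L / (A*dT)
L = 0.14 m, A = 4.5e-03 m^2
k = 129 * 0.14 / (4.5e-03 * 65)
k = 61.74 W/(m*K)


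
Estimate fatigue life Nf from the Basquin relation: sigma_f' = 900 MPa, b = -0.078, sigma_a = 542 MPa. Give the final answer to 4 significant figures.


sigma_a = sigma_f' * (2*Nf)^b
2*Nf = (sigma_a / sigma_f')^(1/b)
2*Nf = (542 / 900)^(1/-0.078)
2*Nf = 666.241
Nf = 333.1 cycles


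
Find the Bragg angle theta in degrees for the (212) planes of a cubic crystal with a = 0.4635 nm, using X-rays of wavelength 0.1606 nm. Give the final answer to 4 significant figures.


d = a / sqrt(h^2+k^2+l^2)
d = 0.4635 / sqrt(9) = 0.1545 nm
lambda = 2*d*sin(theta)  =>  sin(theta) = lambda / (2*d)
sin(theta) = 0.1606 / (2 * 0.1545) = 0.519741
theta = 31.31 deg


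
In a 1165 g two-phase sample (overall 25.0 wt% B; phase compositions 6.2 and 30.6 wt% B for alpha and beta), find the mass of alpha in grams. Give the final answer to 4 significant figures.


f_alpha = (C_beta - C0) / (C_beta - C_alpha)
f_alpha = (30.6 - 25.0) / (30.6 - 6.2) = 0.229508
m_alpha = f_alpha * m_total = 0.229508 * 1165 = 267.4 g


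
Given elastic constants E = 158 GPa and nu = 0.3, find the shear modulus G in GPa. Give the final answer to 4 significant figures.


G = E / (2*(1+nu))
G = 158 / (2*(1+0.3))
G = 60.77 GPa


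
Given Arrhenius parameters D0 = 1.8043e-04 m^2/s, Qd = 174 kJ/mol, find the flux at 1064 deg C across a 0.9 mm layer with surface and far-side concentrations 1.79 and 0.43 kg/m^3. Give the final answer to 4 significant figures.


Step 1: D = D0 * exp(-Qd/(R*T))
T = 1064 + 273.15 = 1337.15 K
D = 1.8043e-04 * exp(-174e3 / (8.314 * 1337.15)) = 2.87673e-11 m^2/s
Step 2: J = D * (C1 - C2) / dx
J = 2.87673e-11 * (1.79 - 0.43) / 9e-04
J = 4.347e-08 kg/(m^2*s)


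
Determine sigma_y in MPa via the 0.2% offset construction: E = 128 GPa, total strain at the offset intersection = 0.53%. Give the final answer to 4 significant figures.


Offset strain = 0.002
Elastic strain at yield = total_strain - offset = 5.3e-03 - 0.002 = 3.3e-03
sigma_y = E * elastic_strain = 128000 * 3.3e-03
sigma_y = 422.4 MPa


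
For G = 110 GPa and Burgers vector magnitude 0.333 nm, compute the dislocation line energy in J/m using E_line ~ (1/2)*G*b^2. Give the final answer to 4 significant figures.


E = G*b^2/2
b = 0.333 nm = 3.33e-10 m
G = 110 GPa = 1.1e+11 Pa
E = 0.5 * 1.1e+11 * (3.33e-10)^2
E = 6.099e-09 J/m


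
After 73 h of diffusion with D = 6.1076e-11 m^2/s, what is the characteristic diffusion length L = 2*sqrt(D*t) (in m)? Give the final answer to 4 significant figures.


t = 73 hr = 262800 s
Diffusion length = 2*sqrt(D*t)
= 2*sqrt(6.1076e-11 * 262800)
= 8.013e-03 m


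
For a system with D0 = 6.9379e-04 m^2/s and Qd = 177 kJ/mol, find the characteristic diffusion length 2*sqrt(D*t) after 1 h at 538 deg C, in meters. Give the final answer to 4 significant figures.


Step 1: D = D0 * exp(-Qd/(R*T))
T = 811.15 K
D = 6.9379e-04 * exp(-177e3 / (8.314 * 811.15)) = 2.7718e-15 m^2/s
Step 2: L = 2*sqrt(D*t)
t = 1 h = 3600 s
L = 2*sqrt(2.7718e-15 * 3600) = 6.318e-06 m


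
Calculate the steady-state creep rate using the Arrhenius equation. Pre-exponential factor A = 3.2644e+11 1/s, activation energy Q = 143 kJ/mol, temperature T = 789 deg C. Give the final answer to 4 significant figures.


rate = A * exp(-Q / (R*T))
T = 789 + 273.15 = 1062.15 K
rate = 3.2644e+11 * exp(-143e3 / (8.314 * 1062.15))
rate = 30270 1/s


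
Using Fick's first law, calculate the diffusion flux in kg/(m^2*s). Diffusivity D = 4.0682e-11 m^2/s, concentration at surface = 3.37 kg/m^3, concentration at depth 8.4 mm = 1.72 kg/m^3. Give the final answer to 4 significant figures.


J = -D * (dC/dx) = D * (C1 - C2) / dx
J = 4.0682e-11 * (3.37 - 1.72) / 8.4e-03
J = 7.991e-09 kg/(m^2*s)


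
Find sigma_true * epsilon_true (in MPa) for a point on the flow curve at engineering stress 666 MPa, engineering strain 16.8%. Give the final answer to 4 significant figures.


sigma_true = sigma_eng * (1 + epsilon_eng)
sigma_true = 666 * (1 + 0.168) = 777.888 MPa
epsilon_true = ln(1 + epsilon_eng)
epsilon_true = ln(1 + 0.168) = 0.155293
sigma_true * epsilon_true = 777.888 * 0.155293 = 120.8 MPa


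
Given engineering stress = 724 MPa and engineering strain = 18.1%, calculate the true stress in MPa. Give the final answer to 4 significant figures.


sigma_true = sigma_eng * (1 + epsilon_eng)
sigma_true = 724 * (1 + 0.181)
sigma_true = 855 MPa


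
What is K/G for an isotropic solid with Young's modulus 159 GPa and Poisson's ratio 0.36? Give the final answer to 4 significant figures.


G = E / (2*(1+nu))
G = 159 / (2*(1+0.36)) = 58.4559 GPa
K = E / (3*(1-2*nu))
K = 159 / (3*(1-2*0.36)) = 189.286 GPa
K/G = 189.286 / 58.4559 = 3.238


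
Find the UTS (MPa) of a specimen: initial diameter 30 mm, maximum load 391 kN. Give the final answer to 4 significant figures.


A0 = pi*(d/2)^2 = pi*(30/2)^2 = 706.858 mm^2
UTS = F_max / A0 = 391*1000 / 706.858
UTS = 553.2 MPa


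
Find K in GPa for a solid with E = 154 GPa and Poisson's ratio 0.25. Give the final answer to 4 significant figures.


K = E / (3*(1-2*nu))
K = 154 / (3*(1-2*0.25))
K = 102.7 GPa


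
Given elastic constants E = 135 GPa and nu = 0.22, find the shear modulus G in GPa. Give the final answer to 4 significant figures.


G = E / (2*(1+nu))
G = 135 / (2*(1+0.22))
G = 55.33 GPa


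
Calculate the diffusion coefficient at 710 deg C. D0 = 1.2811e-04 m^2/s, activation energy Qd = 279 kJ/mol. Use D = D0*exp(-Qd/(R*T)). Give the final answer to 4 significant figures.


D = D0 * exp(-Qd / (R*T))
T = 983.15 K
D = 1.2811e-04 * exp(-279e3 / (8.314 * 983.15))
D = 1.922e-19 m^2/s


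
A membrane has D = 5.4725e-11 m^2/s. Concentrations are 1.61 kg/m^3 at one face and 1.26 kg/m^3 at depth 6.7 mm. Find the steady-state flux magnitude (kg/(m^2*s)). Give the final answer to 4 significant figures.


J = -D * (dC/dx) = D * (C1 - C2) / dx
J = 5.4725e-11 * (1.61 - 1.26) / 6.7e-03
J = 2.859e-09 kg/(m^2*s)


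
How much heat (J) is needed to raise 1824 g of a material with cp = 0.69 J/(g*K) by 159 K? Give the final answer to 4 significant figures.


Q = m * cp * dT
Q = 1824 * 0.69 * 159
Q = 200100 J


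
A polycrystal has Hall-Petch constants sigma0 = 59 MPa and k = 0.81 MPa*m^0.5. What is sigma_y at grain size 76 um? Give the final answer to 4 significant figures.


sigma_y = sigma0 + k / sqrt(d)
d = 76 um = 7.6e-05 m
sigma_y = 59 + 0.81 / sqrt(7.6e-05)
sigma_y = 151.9 MPa


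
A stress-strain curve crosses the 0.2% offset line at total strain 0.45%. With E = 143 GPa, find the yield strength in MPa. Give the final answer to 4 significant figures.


Offset strain = 0.002
Elastic strain at yield = total_strain - offset = 4.5e-03 - 0.002 = 2.5e-03
sigma_y = E * elastic_strain = 143000 * 2.5e-03
sigma_y = 357.5 MPa


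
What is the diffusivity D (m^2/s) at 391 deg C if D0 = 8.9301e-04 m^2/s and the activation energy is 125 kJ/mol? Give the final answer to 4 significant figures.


D = D0 * exp(-Qd / (R*T))
T = 664.15 K
D = 8.9301e-04 * exp(-125e3 / (8.314 * 664.15))
D = 1.316e-13 m^2/s


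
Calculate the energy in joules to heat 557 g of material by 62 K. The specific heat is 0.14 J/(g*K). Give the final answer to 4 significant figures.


Q = m * cp * dT
Q = 557 * 0.14 * 62
Q = 4835 J


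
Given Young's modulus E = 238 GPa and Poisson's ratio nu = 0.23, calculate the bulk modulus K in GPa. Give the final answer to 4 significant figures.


K = E / (3*(1-2*nu))
K = 238 / (3*(1-2*0.23))
K = 146.9 GPa


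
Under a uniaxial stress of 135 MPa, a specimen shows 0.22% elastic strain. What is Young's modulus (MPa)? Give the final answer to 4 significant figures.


E = sigma / epsilon
epsilon = 0.22% = 2.2e-03
E = 135 / 2.2e-03
E = 61360 MPa


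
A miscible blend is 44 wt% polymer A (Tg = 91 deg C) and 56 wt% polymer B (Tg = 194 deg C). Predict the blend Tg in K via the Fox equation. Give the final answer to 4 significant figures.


1/Tg = w1/Tg1 + w2/Tg2 (in Kelvin)
Tg1 = 364.15 K, Tg2 = 467.15 K
1/Tg = 0.44/364.15 + 0.56/467.15
Tg = 415.4 K


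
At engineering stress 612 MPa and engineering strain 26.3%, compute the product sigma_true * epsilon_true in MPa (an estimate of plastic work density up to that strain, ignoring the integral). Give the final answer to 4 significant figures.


sigma_true = sigma_eng * (1 + epsilon_eng)
sigma_true = 612 * (1 + 0.263) = 772.956 MPa
epsilon_true = ln(1 + epsilon_eng)
epsilon_true = ln(1 + 0.263) = 0.23349
sigma_true * epsilon_true = 772.956 * 0.23349 = 180.5 MPa


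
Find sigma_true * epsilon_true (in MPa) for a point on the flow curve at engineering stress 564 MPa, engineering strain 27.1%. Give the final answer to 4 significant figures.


sigma_true = sigma_eng * (1 + epsilon_eng)
sigma_true = 564 * (1 + 0.271) = 716.844 MPa
epsilon_true = ln(1 + epsilon_eng)
epsilon_true = ln(1 + 0.271) = 0.239804
sigma_true * epsilon_true = 716.844 * 0.239804 = 171.9 MPa


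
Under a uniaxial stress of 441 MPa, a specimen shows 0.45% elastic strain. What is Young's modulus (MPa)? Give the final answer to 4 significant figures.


E = sigma / epsilon
epsilon = 0.45% = 4.5e-03
E = 441 / 4.5e-03
E = 98000 MPa


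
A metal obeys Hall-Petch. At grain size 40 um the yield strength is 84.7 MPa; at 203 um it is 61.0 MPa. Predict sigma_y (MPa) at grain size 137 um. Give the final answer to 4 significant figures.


sigma_y = sigma0 + k / sqrt(d)
1/sqrt(d1) = 1/sqrt(4e-05) = 158.114;  1/sqrt(d2) = 70.1862
k = (sigma1 - sigma2) / (1/sqrt(d1) - 1/sqrt(d2)) = (84.7 - 61.0) / (158.114 - 70.1862) = 0.26954 MPa*m^0.5
sigma0 = sigma1 - k/sqrt(d1) = 84.7 - 0.26954*158.114 = 42.082 MPa
sigma_y(d3) = 42.082 + 0.26954 / sqrt(1.37e-04) = 65.11 MPa


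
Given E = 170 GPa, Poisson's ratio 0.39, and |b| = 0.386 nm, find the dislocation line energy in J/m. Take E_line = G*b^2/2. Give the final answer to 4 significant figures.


Step 1: G = E / (2*(1+nu))
G = 170 / (2*(1+0.39)) = 61.1511 GPa = 6.11511e+10 Pa
Step 2: E_line = G*b^2/2
b = 0.386 nm = 3.86e-10 m
E_line = 0.5 * 6.11511e+10 * (3.86e-10)^2 = 4.556e-09 J/m


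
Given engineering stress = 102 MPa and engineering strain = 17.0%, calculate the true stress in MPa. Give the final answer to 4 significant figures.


sigma_true = sigma_eng * (1 + epsilon_eng)
sigma_true = 102 * (1 + 0.17)
sigma_true = 119.3 MPa


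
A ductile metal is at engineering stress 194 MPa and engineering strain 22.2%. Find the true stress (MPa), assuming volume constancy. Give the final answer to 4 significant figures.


sigma_true = sigma_eng * (1 + epsilon_eng)
sigma_true = 194 * (1 + 0.222)
sigma_true = 237.1 MPa


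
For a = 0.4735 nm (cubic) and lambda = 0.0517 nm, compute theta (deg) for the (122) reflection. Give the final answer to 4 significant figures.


d = a / sqrt(h^2+k^2+l^2)
d = 0.4735 / sqrt(9) = 0.157833 nm
lambda = 2*d*sin(theta)  =>  sin(theta) = lambda / (2*d)
sin(theta) = 0.0517 / (2 * 0.157833) = 0.16378
theta = 9.426 deg


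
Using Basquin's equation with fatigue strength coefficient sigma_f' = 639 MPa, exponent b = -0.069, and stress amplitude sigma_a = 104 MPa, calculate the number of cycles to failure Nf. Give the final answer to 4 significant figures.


sigma_a = sigma_f' * (2*Nf)^b
2*Nf = (sigma_a / sigma_f')^(1/b)
2*Nf = (104 / 639)^(1/-0.069)
2*Nf = 2.67341e+11
Nf = 1.337e+11 cycles


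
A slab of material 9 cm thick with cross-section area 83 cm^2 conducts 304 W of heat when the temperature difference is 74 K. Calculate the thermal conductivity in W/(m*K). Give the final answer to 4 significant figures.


k = Q*L / (A*dT)
L = 0.09 m, A = 8.3e-03 m^2
k = 304 * 0.09 / (8.3e-03 * 74)
k = 44.55 W/(m*K)


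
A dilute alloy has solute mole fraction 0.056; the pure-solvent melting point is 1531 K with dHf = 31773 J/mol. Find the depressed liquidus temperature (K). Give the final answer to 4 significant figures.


dT = R*Tm^2*x / dHf
dT = 8.314 * 1531^2 * 0.056 / 31773
dT = 34.3471 K
T_new = 1531 - 34.3471 = 1497 K


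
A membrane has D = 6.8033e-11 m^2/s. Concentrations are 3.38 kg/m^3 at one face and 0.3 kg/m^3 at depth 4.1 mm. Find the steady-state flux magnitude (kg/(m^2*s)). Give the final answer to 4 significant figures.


J = -D * (dC/dx) = D * (C1 - C2) / dx
J = 6.8033e-11 * (3.38 - 0.3) / 4.1e-03
J = 5.111e-08 kg/(m^2*s)


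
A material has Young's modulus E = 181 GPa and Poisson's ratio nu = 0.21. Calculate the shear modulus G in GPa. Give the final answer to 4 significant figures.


G = E / (2*(1+nu))
G = 181 / (2*(1+0.21))
G = 74.79 GPa


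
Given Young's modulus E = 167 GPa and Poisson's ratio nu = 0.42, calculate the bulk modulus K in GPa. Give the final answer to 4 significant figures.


K = E / (3*(1-2*nu))
K = 167 / (3*(1-2*0.42))
K = 347.9 GPa


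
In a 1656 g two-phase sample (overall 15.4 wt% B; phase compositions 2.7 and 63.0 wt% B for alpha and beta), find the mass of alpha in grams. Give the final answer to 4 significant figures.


f_alpha = (C_beta - C0) / (C_beta - C_alpha)
f_alpha = (63.0 - 15.4) / (63.0 - 2.7) = 0.789386
m_alpha = f_alpha * m_total = 0.789386 * 1656 = 1307 g


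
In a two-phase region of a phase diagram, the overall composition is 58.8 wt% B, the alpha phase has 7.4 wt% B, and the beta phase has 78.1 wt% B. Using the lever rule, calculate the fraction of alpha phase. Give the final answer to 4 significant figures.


f_alpha = (C_beta - C0) / (C_beta - C_alpha)
f_alpha = (78.1 - 58.8) / (78.1 - 7.4)
f_alpha = 0.273


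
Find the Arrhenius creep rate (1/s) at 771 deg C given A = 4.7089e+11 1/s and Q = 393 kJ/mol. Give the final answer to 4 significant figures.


rate = A * exp(-Q / (R*T))
T = 771 + 273.15 = 1044.15 K
rate = 4.7089e+11 * exp(-393e3 / (8.314 * 1044.15))
rate = 1.028e-08 1/s


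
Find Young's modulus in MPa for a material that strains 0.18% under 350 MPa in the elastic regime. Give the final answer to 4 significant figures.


E = sigma / epsilon
epsilon = 0.18% = 1.8e-03
E = 350 / 1.8e-03
E = 194400 MPa


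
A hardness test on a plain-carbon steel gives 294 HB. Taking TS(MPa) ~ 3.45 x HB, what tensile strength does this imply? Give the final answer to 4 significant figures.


TS (MPa) = 3.45 * HB
TS = 3.45 * 294
TS = 1014 MPa


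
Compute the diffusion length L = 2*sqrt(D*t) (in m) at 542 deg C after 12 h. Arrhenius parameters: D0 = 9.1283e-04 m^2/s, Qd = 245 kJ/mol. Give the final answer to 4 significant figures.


Step 1: D = D0 * exp(-Qd/(R*T))
T = 815.15 K
D = 9.1283e-04 * exp(-245e3 / (8.314 * 815.15)) = 1.82085e-19 m^2/s
Step 2: L = 2*sqrt(D*t)
t = 12 h = 43200 s
L = 2*sqrt(1.82085e-19 * 43200) = 1.774e-07 m


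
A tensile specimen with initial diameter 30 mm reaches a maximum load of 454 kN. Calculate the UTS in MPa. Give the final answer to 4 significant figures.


A0 = pi*(d/2)^2 = pi*(30/2)^2 = 706.858 mm^2
UTS = F_max / A0 = 454*1000 / 706.858
UTS = 642.3 MPa


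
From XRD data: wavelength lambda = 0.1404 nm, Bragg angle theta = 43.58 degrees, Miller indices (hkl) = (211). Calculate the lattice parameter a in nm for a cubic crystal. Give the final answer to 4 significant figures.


d = lambda / (2*sin(theta))
d = 0.1404 / (2*sin(43.58 deg))
d = 0.101833 nm
a = d * sqrt(h^2+k^2+l^2) = 0.101833 * sqrt(6)
a = 0.2494 nm


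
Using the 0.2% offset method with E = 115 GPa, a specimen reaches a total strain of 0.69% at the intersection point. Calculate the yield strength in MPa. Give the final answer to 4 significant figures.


Offset strain = 0.002
Elastic strain at yield = total_strain - offset = 6.9e-03 - 0.002 = 4.9e-03
sigma_y = E * elastic_strain = 115000 * 4.9e-03
sigma_y = 563.5 MPa


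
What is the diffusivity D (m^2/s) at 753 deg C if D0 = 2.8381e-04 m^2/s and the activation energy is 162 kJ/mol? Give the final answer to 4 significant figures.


D = D0 * exp(-Qd / (R*T))
T = 1026.15 K
D = 2.8381e-04 * exp(-162e3 / (8.314 * 1026.15))
D = 1.608e-12 m^2/s


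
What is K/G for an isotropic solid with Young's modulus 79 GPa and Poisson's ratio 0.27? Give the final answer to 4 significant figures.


G = E / (2*(1+nu))
G = 79 / (2*(1+0.27)) = 31.1024 GPa
K = E / (3*(1-2*nu))
K = 79 / (3*(1-2*0.27)) = 57.2464 GPa
K/G = 57.2464 / 31.1024 = 1.841


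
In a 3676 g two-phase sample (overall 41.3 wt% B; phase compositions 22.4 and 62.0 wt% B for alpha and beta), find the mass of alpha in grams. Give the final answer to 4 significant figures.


f_alpha = (C_beta - C0) / (C_beta - C_alpha)
f_alpha = (62.0 - 41.3) / (62.0 - 22.4) = 0.522727
m_alpha = f_alpha * m_total = 0.522727 * 3676 = 1922 g


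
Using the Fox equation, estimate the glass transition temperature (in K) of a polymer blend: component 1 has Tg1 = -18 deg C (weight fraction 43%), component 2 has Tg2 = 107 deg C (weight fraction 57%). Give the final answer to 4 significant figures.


1/Tg = w1/Tg1 + w2/Tg2 (in Kelvin)
Tg1 = 255.15 K, Tg2 = 380.15 K
1/Tg = 0.43/255.15 + 0.57/380.15
Tg = 314 K


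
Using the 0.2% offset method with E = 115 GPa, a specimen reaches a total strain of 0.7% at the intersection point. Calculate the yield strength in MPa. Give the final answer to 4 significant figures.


Offset strain = 0.002
Elastic strain at yield = total_strain - offset = 7e-03 - 0.002 = 5e-03
sigma_y = E * elastic_strain = 115000 * 5e-03
sigma_y = 575 MPa


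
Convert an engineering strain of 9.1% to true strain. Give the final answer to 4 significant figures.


epsilon_true = ln(1 + epsilon_eng)
epsilon_true = ln(1 + 0.091)
epsilon_true = 0.08709


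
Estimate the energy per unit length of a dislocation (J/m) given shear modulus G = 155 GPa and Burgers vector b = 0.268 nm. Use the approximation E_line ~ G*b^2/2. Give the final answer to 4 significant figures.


E = G*b^2/2
b = 0.268 nm = 2.68e-10 m
G = 155 GPa = 1.55e+11 Pa
E = 0.5 * 1.55e+11 * (2.68e-10)^2
E = 5.566e-09 J/m


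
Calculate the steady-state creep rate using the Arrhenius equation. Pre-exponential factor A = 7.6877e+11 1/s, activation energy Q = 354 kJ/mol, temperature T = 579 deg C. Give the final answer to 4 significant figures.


rate = A * exp(-Q / (R*T))
T = 579 + 273.15 = 852.15 K
rate = 7.6877e+11 * exp(-354e3 / (8.314 * 852.15))
rate = 1.534e-10 1/s


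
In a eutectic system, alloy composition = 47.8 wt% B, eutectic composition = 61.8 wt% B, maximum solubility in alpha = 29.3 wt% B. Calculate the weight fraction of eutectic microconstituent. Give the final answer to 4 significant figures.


f_primary = (C_e - C0) / (C_e - C_alpha_max)
f_primary = (61.8 - 47.8) / (61.8 - 29.3)
f_primary = 0.430769
f_eutectic = 1 - 0.430769 = 0.5692


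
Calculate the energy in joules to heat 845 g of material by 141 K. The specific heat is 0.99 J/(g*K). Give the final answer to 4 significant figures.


Q = m * cp * dT
Q = 845 * 0.99 * 141
Q = 118000 J


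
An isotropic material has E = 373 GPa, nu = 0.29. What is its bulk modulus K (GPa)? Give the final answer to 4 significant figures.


K = E / (3*(1-2*nu))
K = 373 / (3*(1-2*0.29))
K = 296 GPa


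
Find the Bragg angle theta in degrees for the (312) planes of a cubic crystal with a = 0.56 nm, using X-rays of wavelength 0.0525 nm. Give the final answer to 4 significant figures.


d = a / sqrt(h^2+k^2+l^2)
d = 0.56 / sqrt(14) = 0.149666 nm
lambda = 2*d*sin(theta)  =>  sin(theta) = lambda / (2*d)
sin(theta) = 0.0525 / (2 * 0.149666) = 0.17539
theta = 10.1 deg


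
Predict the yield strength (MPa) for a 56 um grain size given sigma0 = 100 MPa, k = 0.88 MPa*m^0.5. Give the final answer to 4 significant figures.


sigma_y = sigma0 + k / sqrt(d)
d = 56 um = 5.6e-05 m
sigma_y = 100 + 0.88 / sqrt(5.6e-05)
sigma_y = 217.6 MPa


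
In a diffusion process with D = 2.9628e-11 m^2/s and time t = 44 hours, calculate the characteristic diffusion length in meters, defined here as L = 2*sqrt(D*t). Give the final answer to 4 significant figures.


t = 44 hr = 158400 s
Diffusion length = 2*sqrt(D*t)
= 2*sqrt(2.9628e-11 * 158400)
= 4.333e-03 m


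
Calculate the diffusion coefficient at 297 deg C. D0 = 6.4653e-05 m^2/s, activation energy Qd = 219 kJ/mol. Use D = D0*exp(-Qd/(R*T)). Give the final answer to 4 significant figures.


D = D0 * exp(-Qd / (R*T))
T = 570.15 K
D = 6.4653e-05 * exp(-219e3 / (8.314 * 570.15))
D = 5.572e-25 m^2/s


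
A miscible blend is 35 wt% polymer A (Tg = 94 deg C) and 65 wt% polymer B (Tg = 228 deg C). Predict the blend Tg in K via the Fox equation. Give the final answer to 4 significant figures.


1/Tg = w1/Tg1 + w2/Tg2 (in Kelvin)
Tg1 = 367.15 K, Tg2 = 501.15 K
1/Tg = 0.35/367.15 + 0.65/501.15
Tg = 444.4 K


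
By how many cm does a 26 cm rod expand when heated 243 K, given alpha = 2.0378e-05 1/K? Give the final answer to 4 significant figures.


dL = L0 * alpha * dT
dL = 26 * 2.0378e-05 * 243
dL = 0.1287 cm


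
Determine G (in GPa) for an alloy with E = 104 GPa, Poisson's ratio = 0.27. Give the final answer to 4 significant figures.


G = E / (2*(1+nu))
G = 104 / (2*(1+0.27))
G = 40.94 GPa


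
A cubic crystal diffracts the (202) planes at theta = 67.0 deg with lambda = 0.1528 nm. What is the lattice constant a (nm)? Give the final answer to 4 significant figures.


d = lambda / (2*sin(theta))
d = 0.1528 / (2*sin(67.0 deg))
d = 0.0829979 nm
a = d * sqrt(h^2+k^2+l^2) = 0.0829979 * sqrt(8)
a = 0.2348 nm
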